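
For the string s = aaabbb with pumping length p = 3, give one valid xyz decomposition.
x = '', y = 'a', z = 'aabbb'

For s = aaabbb and p = 3, one valid decomposition is:
- x = '' (length 0)
- y = 'a' (length 1)
- z = 'aabbb' (length 5)

Verification:
- xyz = '' + 'a' + 'aabbb' = aaabbb ✓
- |xy| = 1 ≤ 3 ✓
- |y| = 1 > 0 ✓

All pumping lemma constraints are satisfied.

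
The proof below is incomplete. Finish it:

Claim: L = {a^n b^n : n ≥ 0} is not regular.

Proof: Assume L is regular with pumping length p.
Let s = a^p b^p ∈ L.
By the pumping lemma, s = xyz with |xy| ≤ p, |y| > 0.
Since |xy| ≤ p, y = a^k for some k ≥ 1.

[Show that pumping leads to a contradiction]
Consider xy²z = a^(p+k) b^p.

Since k ≥ 1, we have p + k > p.
So xy²z has more a's than b's: (p+k) a's vs p b's.
This means xy²z ∉ L because a^n b^n requires equal counts.

This contradicts the pumping lemma which states xy²z ∈ L.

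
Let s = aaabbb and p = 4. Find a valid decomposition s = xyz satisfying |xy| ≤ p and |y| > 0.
x = 'a', y = 'aa', z = 'bbb'

For s = aaabbb and p = 4, one valid decomposition is:
- x = 'a' (length 1)
- y = 'aa' (length 2)
- z = 'bbb' (length 3)

Verification:
- xyz = 'a' + 'aa' + 'bbb' = aaabbb ✓
- |xy| = 3 ≤ 4 ✓
- |y| = 2 > 0 ✓

All pumping lemma constraints are satisfied.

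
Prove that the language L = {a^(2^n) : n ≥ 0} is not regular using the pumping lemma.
Assume for contradiction that L is regular, and let p ≥ 1 be the pumping length given by the pumping lemma.
Choose s = a^(2^p). Then s ∈ L and |s| = 2^p ≥ p.
By the pumping lemma, s = xyz for some x, y, z with |xy| ≤ p, |y| ≥ 1, and xy^i z ∈ L for every i ≥ 0.
Here y = a^k for some k with 1 ≤ k ≤ |xy| ≤ p, and p < 2^p.

Take i = 2: |xy²z| = 2^p + k.
Now 2^p < 2^p + k ≤ 2^p + p < 2^p + 2^p = 2^(p+1).
So |xy²z| lies strictly between the consecutive powers of two 2^p and 2^(p+1), hence is not a power of 2, and xy²z ∉ L.

This contradicts the pumping lemma, which requires xy^i z ∈ L for all i ≥ 0.
Hence L = {a^(2^n) : n ≥ 0} is not regular. ∎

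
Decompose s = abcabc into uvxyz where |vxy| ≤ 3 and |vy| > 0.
u='ab', v='c', x='a', y='b', z='c'

For s = abcabc with pumping length p = 3:

One valid decomposition:
- u = 'ab'
- v = 'c'
- x = 'a'
- y = 'b'
- z = 'c'

Verification:
- uvxyz = 'ab' + 'c' + 'a' + 'b' + 'c' = abcabc ✓
- |vxy| = |'cab'| = 3 ≤ 3 ✓
- |vy| = |'cb'| = 2 > 0 ✓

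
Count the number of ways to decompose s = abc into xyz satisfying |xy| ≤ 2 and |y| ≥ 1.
3

For s = 'abc' with pumping length p = 2:

Constraints: |xy| ≤ 2, |y| > 0

Valid decompositions (|xy| ≤ p, |y| ≥ 1):
  • x='', y='a', z='bc'
  • x='a', y='b', z='c'
  • x='', y='ab', z='c'

Total count: 3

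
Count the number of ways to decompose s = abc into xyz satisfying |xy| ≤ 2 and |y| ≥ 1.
3

For s = 'abc' with pumping length p = 2:

Constraints: |xy| ≤ 2, |y| > 0

Valid decompositions (|xy| ≤ p, |y| ≥ 1):
  • x='', y='a', z='bc'
  • x='a', y='b', z='c'
  • x='', y='ab', z='c'

Total count: 3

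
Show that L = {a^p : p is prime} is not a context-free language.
Assume for contradiction that L is context-free, and let p ≥ 1 be the pumping length given by the pumping lemma for CFLs.
Choose a prime q with q ≥ p and let s = a^q. Then s ∈ L and |s| = q ≥ p.
By the CFL pumping lemma, s = uvxyz for some u, v, x, y, z with |vxy| ≤ p, |vy| ≥ 1, and uv^i xy^i z ∈ L for every i ≥ 0.
All symbols are a's, so only lengths matter: let k = |vy|, with 1 ≤ k ≤ p. Then |uv^i xy^i z| = q + (i − 1)k.

Take i = q + 1: the length is q + qk = q(k + 1).
Both factors satisfy q ≥ 2 and k + 1 ≥ 2, so q(k + 1) is composite and uv^(q+1) xy^(q+1) z ∉ L.

This contradicts the CFL pumping lemma, which requires uv^i xy^i z ∈ L for all i ≥ 0.
Hence L = {a^p : p is prime} is not context-free. ∎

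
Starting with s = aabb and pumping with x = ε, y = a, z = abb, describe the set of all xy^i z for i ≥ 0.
{xy^i z : i ≥ 0} = {a^(i+1) b^2 : i ≥ 0} = {abb, aabb, aaabb, ...}

With x = ε, y = a, z = abb: Starting with aabb and pumping the first 'a' (z = abb keeps the second 'a'), we get strings with i+1 a's followed by 2 b's for i = 0, 1, 2, ...; note bb is not produced because z always contributes one a.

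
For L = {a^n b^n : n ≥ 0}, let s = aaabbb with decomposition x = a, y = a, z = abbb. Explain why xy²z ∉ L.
xy²z = aaaabbb ∉ L

Pumping with i = 2 replaces y = a by y² = aa:
- Original: s = xyz = aaabbb; aaabbb = a^3 b^3 has equal counts (3 = 3), so it is in L
- Pumped: xy²z = a · aa · abbb = aaaabbb
- aaaabbb has 4 a's and 3 b's; 4 ≠ 3, so it is not in L

The pumping lemma would require xy²z ∈ L, so this decomposition yields a contradiction.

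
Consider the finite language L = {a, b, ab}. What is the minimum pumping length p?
p = 3

For a finite language L, the pumping lemma holds vacuously if p > max|s| for s ∈ L.

The longest string in L = {a, b, ab} has length 2.
If p = 3, then no string s ∈ L has |s| ≥ p, so the condition is vacuously true.

The minimum pumping length is p = 3.

Why no smaller p works: for any p ≤ 2, the longest string s ∈ L has |s| = 2 ≥ p, so it would
have to be pumpable; but pumping up (i = 2, 3, ...) produces ever longer strings, which cannot all lie in the
finite language L. So the pumping property fails for every p ≤ 2.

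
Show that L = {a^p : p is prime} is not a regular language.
Assume for contradiction that L is regular, and let p ≥ 1 be the pumping length given by the pumping lemma.
Choose a prime q with q ≥ p (one exists because there are infinitely many primes) and let s = a^q. Then s ∈ L and |s| = q ≥ p.
By the pumping lemma, s = xyz for some x, y, z with |xy| ≤ p, |y| ≥ 1, and xy^i z ∈ L for every i ≥ 0.
Here y = a^k for some k with 1 ≤ k ≤ p, and xy^i z = a^(q + (i − 1)k) for every i ≥ 0.

Take i = q + 1: |xy^(q+1) z| = q + qk = q(k + 1).
Both factors satisfy q ≥ 2 and k + 1 ≥ 2, so q(k + 1) is composite, and xy^(q+1) z ∉ L.

This contradicts the pumping lemma, which requires xy^i z ∈ L for all i ≥ 0.
Hence L = {a^p : p is prime} is not regular. ∎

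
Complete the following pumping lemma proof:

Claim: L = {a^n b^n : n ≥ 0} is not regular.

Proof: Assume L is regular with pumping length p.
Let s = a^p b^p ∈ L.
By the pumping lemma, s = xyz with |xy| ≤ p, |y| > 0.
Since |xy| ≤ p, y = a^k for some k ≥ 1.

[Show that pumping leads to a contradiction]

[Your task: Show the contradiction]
Consider xy²z = a^(p+k) b^p.

Since k ≥ 1, we have p + k > p.
So xy²z has more a's than b's: (p+k) a's vs p b's.
This means xy²z ∉ L because a^n b^n requires equal counts.

This contradicts the pumping lemma which states xy²z ∈ L.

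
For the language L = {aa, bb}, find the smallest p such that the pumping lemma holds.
p = 3

For a finite language L, the pumping lemma holds vacuously if p > max|s| for s ∈ L.

The longest string in L = {aa, bb} has length 2.
If p = 3, then no string s ∈ L has |s| ≥ p, so the condition is vacuously true.

The minimum pumping length is p = 3.

Why no smaller p works: for any p ≤ 2, the longest string s ∈ L has |s| = 2 ≥ p, so it would
have to be pumpable; but pumping up (i = 2, 3, ...) produces ever longer strings, which cannot all lie in the
finite language L. So the pumping property fails for every p ≤ 2.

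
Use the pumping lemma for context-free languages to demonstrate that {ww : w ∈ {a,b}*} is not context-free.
Assume for contradiction that L is context-free, and let p ≥ 1 be the pumping length given by the pumping lemma for CFLs.
Choose s = a^p b^p a^p b^p. Then s ∈ L (take w = a^p b^p) and |s| = 4p ≥ p.
By the CFL pumping lemma, s = uvxyz for some u, v, x, y, z with |vxy| ≤ p, |vy| ≥ 1, and uv^i xy^i z ∈ L for every i ≥ 0.

Write s as four blocks A₁ B₁ A₂ B₂ with A₁ = A₂ = a^p and B₁ = B₂ = b^p. Since |vxy| ≤ p, the window vxy lies inside at most two adjacent blocks. Take i = 0 and let t = uxz, so |t| = 4p − |vy| with 1 ≤ |vy| ≤ p. If |t| is odd, t ∉ L immediately, so assume |vy| is even (hence |vy| ≥ 2) and |t|/2 = 2p − |vy|/2, which satisfies p ≤ |t|/2 ≤ 2p − 1.

Case 1 (vxy inside A₁B₁): t = a^(p−j) b^(p−l) a^p b^p with j + l = |vy|. The second half of t has length < 2p, so it is a suffix of the trailing a^p b^p and ends in b; the first half is a^(p−j) b^(p−l) a^((j+l)/2), which ends in a because (j+l)/2 ≥ 1. The halves differ, so t ∉ L.

Case 2 (vxy inside B₁A₂, straddling the middle): t = a^p b^(p−j) a^(p−l) b^p with j + l = |vy|. If t = ww, then w is a prefix of t of length ≥ p, so w begins with a^p; and w is a suffix of t of length ≥ p, so w ends with b^p. That forces |w| ≥ 2p, contradicting |w| = |t|/2 ≤ 2p − 1. So t ∉ L.

Case 3 (vxy inside A₂B₂): t = a^p b^p a^(p−j) b^(p−l) with j + l = |vy|. The first half of t is a prefix of a^p b^p, so it begins with a; the second half is b^((j+l)/2) a^(p−j) b^(p−l), which begins with b. The halves differ, so t ∉ L.

In every case uv⁰xy⁰z = uxz ∉ L.

This contradicts the CFL pumping lemma, which requires uv^i xy^i z ∈ L for all i ≥ 0.
Hence L = {ww : w ∈ {a,b}*} is not context-free. ∎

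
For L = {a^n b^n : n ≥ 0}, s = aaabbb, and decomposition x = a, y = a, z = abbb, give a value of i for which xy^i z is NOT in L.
i = 0

xy⁰z = a · ε · abbb = aabbb; aabbb has 2 a's and 3 b's; 2 ≠ 3, so it is not in L.
(Other choices also work, e.g. i = 2, 3; only i = 1 is guaranteed to stay in L since xy¹z = s.)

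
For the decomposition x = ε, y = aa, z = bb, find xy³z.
aaaaaabb

Given x = '', y = 'aa', z = 'bb' and i = 3:

xy^3z = x + y·y·...·y (3 times) + z
       = '' + 'aa'^3 + 'bb'
       = '' + 'aaaaaa' + 'bb'
       = 'aaaaaabb'

The pumped string is 'aaaaaabb' with length 8.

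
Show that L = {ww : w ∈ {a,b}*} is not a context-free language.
Assume for contradiction that L is context-free, and let p ≥ 1 be the pumping length given by the pumping lemma for CFLs.
Choose s = a^p b^p a^p b^p. Then s ∈ L (take w = a^p b^p) and |s| = 4p ≥ p.
By the CFL pumping lemma, s = uvxyz for some u, v, x, y, z with |vxy| ≤ p, |vy| ≥ 1, and uv^i xy^i z ∈ L for every i ≥ 0.

Write s as four blocks A₁ B₁ A₂ B₂ with A₁ = A₂ = a^p and B₁ = B₂ = b^p. Since |vxy| ≤ p, the window vxy lies inside at most two adjacent blocks. Take i = 0 and let t = uxz, so |t| = 4p − |vy| with 1 ≤ |vy| ≤ p. If |t| is odd, t ∉ L immediately, so assume |vy| is even (hence |vy| ≥ 2) and |t|/2 = 2p − |vy|/2, which satisfies p ≤ |t|/2 ≤ 2p − 1.

Case 1 (vxy inside A₁B₁): t = a^(p−j) b^(p−l) a^p b^p with j + l = |vy|. The second half of t has length < 2p, so it is a suffix of the trailing a^p b^p and ends in b; the first half is a^(p−j) b^(p−l) a^((j+l)/2), which ends in a because (j+l)/2 ≥ 1. The halves differ, so t ∉ L.

Case 2 (vxy inside B₁A₂, straddling the middle): t = a^p b^(p−j) a^(p−l) b^p with j + l = |vy|. If t = ww, then w is a prefix of t of length ≥ p, so w begins with a^p; and w is a suffix of t of length ≥ p, so w ends with b^p. That forces |w| ≥ 2p, contradicting |w| = |t|/2 ≤ 2p − 1. So t ∉ L.

Case 3 (vxy inside A₂B₂): t = a^p b^p a^(p−j) b^(p−l) with j + l = |vy|. The first half of t is a prefix of a^p b^p, so it begins with a; the second half is b^((j+l)/2) a^(p−j) b^(p−l), which begins with b. The halves differ, so t ∉ L.

In every case uv⁰xy⁰z = uxz ∉ L.

This contradicts the CFL pumping lemma, which requires uv^i xy^i z ∈ L for all i ≥ 0.
Hence L = {ww : w ∈ {a,b}*} is not context-free. ∎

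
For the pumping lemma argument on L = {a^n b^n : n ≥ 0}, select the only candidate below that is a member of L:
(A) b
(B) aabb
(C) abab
(B) aabb

The pumping lemma is applied to a string s that lies in L, so first check membership of each option:
- (A) b has 0 a's and 1 b's; 0 ≠ 1, so it is not in L ✗
- (B) aabb = a^2 b^2 has equal counts (2 = 2), so it is in L ✓
- (C) abab has an a after a b, so it is not of the form a^n b^n and is not in L ✗

Only (B) aabb is in L, so it is the only candidate that could play the role of s.
(In a complete proof one picks s in terms of the pumping length p so that |s| ≥ p is guaranteed; a fixed string like aabb illustrates the shape of such an s.)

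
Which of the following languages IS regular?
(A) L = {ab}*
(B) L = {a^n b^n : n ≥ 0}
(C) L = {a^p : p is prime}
(A) {ab}*

(A) L = {ab}* is regular.

This can be recognized by a finite automaton (DFA/NFA).
Regular expressions like {ab}* define regular languages.

The other choices are not regular:
- {a^n b^n : n ≥ 0}: After pumping, the number of a's and b's become unequal
- {a^p : p is prime}: After pumping, the length becomes composite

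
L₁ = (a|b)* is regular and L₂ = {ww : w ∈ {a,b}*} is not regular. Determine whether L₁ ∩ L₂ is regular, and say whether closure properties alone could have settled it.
No — L₁ ∩ L₂ is not regular.

(a|b)* is all strings over {a,b}, so L₁ ∩ L₂ = {ww : w ∈ {a,b}*} = L₂ itself, which is not regular (pump s = a^p b a^p b).

Note that the bare facts "L₁ regular, L₂ non-regular" do not settle the question by themselves: the closure of regular languages under ∪, ∩, complement and difference applies only when BOTH operands are regular. With a non-regular operand the result can come out regular or non-regular depending on the specific languages, so one has to work out L₁ ∩ L₂ for this particular pair, as above.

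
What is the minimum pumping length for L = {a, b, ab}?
p = 3

For a finite language L, the pumping lemma holds vacuously if p > max|s| for s ∈ L.

The longest string in L = {a, b, ab} has length 2.
If p = 3, then no string s ∈ L has |s| ≥ p, so the condition is vacuously true.

The minimum pumping length is p = 3.

Why no smaller p works: for any p ≤ 2, the longest string s ∈ L has |s| = 2 ≥ p, so it would
have to be pumpable; but pumping up (i = 2, 3, ...) produces ever longer strings, which cannot all lie in the
finite language L. So the pumping property fails for every p ≤ 2.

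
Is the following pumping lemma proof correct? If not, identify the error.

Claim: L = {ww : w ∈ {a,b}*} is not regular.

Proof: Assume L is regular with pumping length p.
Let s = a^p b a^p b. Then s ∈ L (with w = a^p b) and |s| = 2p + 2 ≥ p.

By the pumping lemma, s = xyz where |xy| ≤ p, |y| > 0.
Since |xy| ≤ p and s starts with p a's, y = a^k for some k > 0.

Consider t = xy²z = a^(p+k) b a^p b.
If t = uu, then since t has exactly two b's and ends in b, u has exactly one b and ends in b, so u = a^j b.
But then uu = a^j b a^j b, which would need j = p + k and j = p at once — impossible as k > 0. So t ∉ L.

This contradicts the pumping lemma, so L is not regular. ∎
The proof is correct.

This proof is valid because:
1. s = a^p b a^p b is in L and is chosen in terms of p, so |s| ≥ p holds for every p
2. The decomposition analysis is correct: |xy| ≤ p forces y to lie inside the leading a's
3. The contradiction is valid: the argument shows a^(p+k) b a^p b cannot be split into two equal halves
4. The conclusion follows logically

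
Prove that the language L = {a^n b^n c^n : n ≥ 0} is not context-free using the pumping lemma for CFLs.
Assume for contradiction that L is context-free, and let p ≥ 1 be the pumping length given by the pumping lemma for CFLs.
Choose s = a^p b^p c^p. Then s ∈ L and |s| = 3p ≥ p.
By the CFL pumping lemma, s = uvxyz for some u, v, x, y, z with |vxy| ≤ p, |vy| ≥ 1, and uv^i xy^i z ∈ L for every i ≥ 0.

Because |vxy| ≤ p, the window vxy cannot contain both an a and a c: any substring of s containing both must include the entire block b^p plus at least one a and one c, so it has length ≥ p + 2 > p.
Hence at least one of the letters a, c does not occur in vy at all.

Take i = 0: the string uxz is obtained from s by deleting |vy| ≥ 1 symbols, so |uxz| = 3p − |vy| < 3p.
But the letter (a or c) that does not occur in vy still occurs exactly p times in uxz. Every string of L with exactly p copies of some letter is a^p b^p c^p, of length 3p. Since |uxz| < 3p, uxz ∉ L.

This contradicts the CFL pumping lemma, which requires uv^i xy^i z ∈ L for all i ≥ 0.
Hence L = {a^n b^n c^n : n ≥ 0} is not context-free. ∎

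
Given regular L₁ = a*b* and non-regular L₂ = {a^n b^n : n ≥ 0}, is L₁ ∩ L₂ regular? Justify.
No — L₁ ∩ L₂ is not regular.

Every string a^n b^n already lies in a*b*, so L₁ ∩ L₂ = {a^n b^n : n ≥ 0} = L₂ itself, which is the standard non-regular language (pump s = a^p b^p).

Note that the bare facts "L₁ regular, L₂ non-regular" do not settle the question by themselves: the closure of regular languages under ∪, ∩, complement and difference applies only when BOTH operands are regular. With a non-regular operand the result can come out regular or non-regular depending on the specific languages, so one has to work out L₁ ∩ L₂ for this particular pair, as above.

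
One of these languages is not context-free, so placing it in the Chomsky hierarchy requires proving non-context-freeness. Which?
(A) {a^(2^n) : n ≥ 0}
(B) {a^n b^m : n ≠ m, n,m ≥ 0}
(A) {a^(2^n) : n ≥ 0}

(A) {a^(2^n) : n ≥ 0} requires the CFL pumping lemma.

- {a^n b^m : n ≠ m, n,m ≥ 0} is context-free (but not regular)
  • Can be shown non-regular with the regular pumping lemma
  • After pumping a's, we can make n = m

- {a^(2^n) : n ≥ 0} is NOT context-free
  • Requires the CFL pumping lemma to prove
  • Gaps between powers of 2 grow exponentially

The CFL pumping lemma is "stronger" in that it can prove non-membership
in the larger class of context-free languages.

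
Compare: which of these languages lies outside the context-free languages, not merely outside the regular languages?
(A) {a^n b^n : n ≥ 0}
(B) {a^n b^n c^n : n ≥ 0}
(B) {a^n b^n c^n : n ≥ 0}

(B) {a^n b^n c^n : n ≥ 0} requires the CFL pumping lemma.

- {a^n b^n : n ≥ 0} is context-free (but not regular)
  • Can be shown non-regular with the regular pumping lemma
  • After pumping, the number of a's and b's become unequal

- {a^n b^n c^n : n ≥ 0} is NOT context-free
  • Requires the CFL pumping lemma to prove
  • Cannot maintain three equal counts simultaneously

The CFL pumping lemma is "stronger" in that it can prove non-membership
in the larger class of context-free languages.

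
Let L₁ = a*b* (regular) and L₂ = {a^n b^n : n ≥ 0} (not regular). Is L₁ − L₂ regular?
No — L₁ − L₂ is not regular.

a*b* − {a^n b^n} = {a^n b^m : n ≠ m}. If this were regular, then its complement intersected with a*b*, namely {a^n b^n : n ≥ 0}, would be regular too (closure under complement and intersection) — contradiction. So L₁ − L₂ is not regular.

Note that the bare facts "L₁ regular, L₂ non-regular" do not settle the question by themselves: the closure of regular languages under ∪, ∩, complement and difference applies only when BOTH operands are regular. With a non-regular operand the result can come out regular or non-regular depending on the specific languages, so one has to work out L₁ − L₂ for this particular pair, as above.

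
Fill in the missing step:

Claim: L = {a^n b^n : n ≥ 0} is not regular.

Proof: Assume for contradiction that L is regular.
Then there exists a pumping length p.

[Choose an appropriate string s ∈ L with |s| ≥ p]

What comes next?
s = a^p b^p

This string is in L (has equal a's and b's) and has length 2p ≥ p.
Any decomposition xyz with |xy| ≤ p means y consists only of a's,
so pumping will unbalance the counts.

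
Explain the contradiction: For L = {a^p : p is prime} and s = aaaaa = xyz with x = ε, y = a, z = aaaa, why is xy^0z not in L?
xy⁰z = aaaa ∉ L

Pumping with i = 0 replaces y = a by y⁰ = ε:
- Original: s = xyz = aaaaa; aaaaa has length 5, which is prime, so it is in L
- Pumped: xy⁰z = ε · ε · aaaa = aaaa
- aaaa has length 4 = 2 × 2, which is not prime, so it is not in L

The pumping lemma would require xy⁰z ∈ L, so this decomposition yields a contradiction.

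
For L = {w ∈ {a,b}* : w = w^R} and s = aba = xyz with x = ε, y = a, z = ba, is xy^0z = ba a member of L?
No

xy⁰z = ε · ε · ba = ba.
ba reversed is ab ≠ ba, so it is not a palindrome and is not in L.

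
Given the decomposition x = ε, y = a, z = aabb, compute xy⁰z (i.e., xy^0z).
aabb

Given x = '', y = 'a', z = 'aabb' and i = 0:

xy^0z = x + y·y·...·y (0 times) + z
       = '' + 'a'^0 + 'aabb'
       = '' + '' + 'aabb'
       = 'aabb'

The pumped string is 'aabb' with length 4.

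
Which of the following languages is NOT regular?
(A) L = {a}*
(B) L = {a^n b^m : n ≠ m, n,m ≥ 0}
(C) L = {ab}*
(B) {a^n b^m : n ≠ m, n,m ≥ 0}

(B) L = {a^n b^m : n ≠ m, n,m ≥ 0} is NOT regular.

The pumping lemma can be used to prove this:
After pumping a's, we can make n = m

The other languages are regular because they can be recognized by finite automata.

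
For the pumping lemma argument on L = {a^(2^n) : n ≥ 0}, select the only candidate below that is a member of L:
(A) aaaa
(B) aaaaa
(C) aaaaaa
(A) aaaa

The pumping lemma is applied to a string s that lies in L, so first check membership of each option:
- (A) aaaa has length 4 = 2^2, so it is in L ✓
- (B) aaaaa has length 5, strictly between 2^2 = 4 and 2^3 = 8, so it is not in L ✗
- (C) aaaaaa has length 6, strictly between 2^2 = 4 and 2^3 = 8, so it is not in L ✗

Only (A) aaaa is in L, so it is the only candidate that could play the role of s.
(In a complete proof one picks s in terms of the pumping length p so that |s| ≥ p is guaranteed; a fixed string like aaaa illustrates the shape of such an s.)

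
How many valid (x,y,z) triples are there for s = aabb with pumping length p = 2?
3

For s = 'aabb' with pumping length p = 2:

Constraints: |xy| ≤ 2, |y| > 0

Valid decompositions (|xy| ≤ p, |y| ≥ 1):
  • x='', y='a', z='abb'
  • x='a', y='a', z='bb'
  • x='', y='aa', z='bb'

Total count: 3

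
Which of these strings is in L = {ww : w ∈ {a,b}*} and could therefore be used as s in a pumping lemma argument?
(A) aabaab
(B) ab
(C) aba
(A) aabaab

The pumping lemma is applied to a string s that lies in L, so first check membership of each option:
- (A) aabaab splits into halves aab · aab, which are equal, so it is in L (w = aab) ✓
- (B) ab has length 2; its halves are a and b, which differ, so it is not in L ✗
- (C) aba has odd length 3, so it cannot be written as ww and is not in L ✗

Only (A) aabaab is in L, so it is the only candidate that could play the role of s.
(In a complete proof one picks s in terms of the pumping length p so that |s| ≥ p is guaranteed; a fixed string like aabaab illustrates the shape of such an s.)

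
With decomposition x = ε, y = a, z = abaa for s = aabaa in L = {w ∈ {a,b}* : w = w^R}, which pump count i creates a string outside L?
i = 2

xy²z = ε · aa · abaa = aaabaa; aaabaa reversed is aabaaa ≠ aaabaa, so it is not a palindrome and is not in L.
(Other choices also work, e.g. i = 0, 3; only i = 1 is guaranteed to stay in L since xy¹z = s.)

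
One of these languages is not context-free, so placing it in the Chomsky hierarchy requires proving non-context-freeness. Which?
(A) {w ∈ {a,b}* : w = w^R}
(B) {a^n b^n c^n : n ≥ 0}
(B) {a^n b^n c^n : n ≥ 0}

(B) {a^n b^n c^n : n ≥ 0} requires the CFL pumping lemma.

- {w ∈ {a,b}* : w = w^R} is context-free (but not regular)
  • Can be shown non-regular with the regular pumping lemma
  • After pumping, the string is no longer symmetric

- {a^n b^n c^n : n ≥ 0} is NOT context-free
  • Requires the CFL pumping lemma to prove
  • Cannot maintain three equal counts simultaneously

The CFL pumping lemma is "stronger" in that it can prove non-membership
in the larger class of context-free languages.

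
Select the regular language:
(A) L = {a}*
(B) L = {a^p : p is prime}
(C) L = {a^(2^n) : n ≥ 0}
(A) {a}*

(A) L = {a}* is regular.

This can be recognized by a finite automaton (DFA/NFA).
Regular expressions like {a}* define regular languages.

The other choices are not regular:
- {a^p : p is prime}: After pumping, the length becomes composite
- {a^(2^n) : n ≥ 0}: After pumping, length is no longer a power of 2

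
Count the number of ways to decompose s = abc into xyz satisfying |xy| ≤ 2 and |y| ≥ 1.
3

For s = 'abc' with pumping length p = 2:

Constraints: |xy| ≤ 2, |y| > 0

Valid decompositions (|xy| ≤ p, |y| ≥ 1):
  • x='', y='a', z='bc'
  • x='a', y='b', z='c'
  • x='', y='ab', z='c'

Total count: 3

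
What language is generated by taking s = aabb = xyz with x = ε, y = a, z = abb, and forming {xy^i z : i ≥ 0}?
{xy^i z : i ≥ 0} = {a^(i+1) b^2 : i ≥ 0} = {abb, aabb, aaabb, ...}

With x = ε, y = a, z = abb: Starting with aabb and pumping the first 'a' (z = abb keeps the second 'a'), we get strings with i+1 a's followed by 2 b's for i = 0, 1, 2, ...; note bb is not produced because z always contributes one a.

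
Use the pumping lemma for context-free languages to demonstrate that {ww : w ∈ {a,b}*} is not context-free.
Assume for contradiction that L is context-free, and let p ≥ 1 be the pumping length given by the pumping lemma for CFLs.
Choose s = a^p b^p a^p b^p. Then s ∈ L (take w = a^p b^p) and |s| = 4p ≥ p.
By the CFL pumping lemma, s = uvxyz for some u, v, x, y, z with |vxy| ≤ p, |vy| ≥ 1, and uv^i xy^i z ∈ L for every i ≥ 0.

Write s as four blocks A₁ B₁ A₂ B₂ with A₁ = A₂ = a^p and B₁ = B₂ = b^p. Since |vxy| ≤ p, the window vxy lies inside at most two adjacent blocks. Take i = 0 and let t = uxz, so |t| = 4p − |vy| with 1 ≤ |vy| ≤ p. If |t| is odd, t ∉ L immediately, so assume |vy| is even (hence |vy| ≥ 2) and |t|/2 = 2p − |vy|/2, which satisfies p ≤ |t|/2 ≤ 2p − 1.

Case 1 (vxy inside A₁B₁): t = a^(p−j) b^(p−l) a^p b^p with j + l = |vy|. The second half of t has length < 2p, so it is a suffix of the trailing a^p b^p and ends in b; the first half is a^(p−j) b^(p−l) a^((j+l)/2), which ends in a because (j+l)/2 ≥ 1. The halves differ, so t ∉ L.

Case 2 (vxy inside B₁A₂, straddling the middle): t = a^p b^(p−j) a^(p−l) b^p with j + l = |vy|. If t = ww, then w is a prefix of t of length ≥ p, so w begins with a^p; and w is a suffix of t of length ≥ p, so w ends with b^p. That forces |w| ≥ 2p, contradicting |w| = |t|/2 ≤ 2p − 1. So t ∉ L.

Case 3 (vxy inside A₂B₂): t = a^p b^p a^(p−j) b^(p−l) with j + l = |vy|. The first half of t is a prefix of a^p b^p, so it begins with a; the second half is b^((j+l)/2) a^(p−j) b^(p−l), which begins with b. The halves differ, so t ∉ L.

In every case uv⁰xy⁰z = uxz ∉ L.

This contradicts the CFL pumping lemma, which requires uv^i xy^i z ∈ L for all i ≥ 0.
Hence L = {ww : w ∈ {a,b}*} is not context-free. ∎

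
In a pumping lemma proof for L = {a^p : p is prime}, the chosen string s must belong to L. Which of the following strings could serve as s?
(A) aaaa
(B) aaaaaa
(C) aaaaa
(C) aaaaa

The pumping lemma is applied to a string s that lies in L, so first check membership of each option:
- (A) aaaa has length 4 = 2 × 2, which is not prime, so it is not in L ✗
- (B) aaaaaa has length 6 = 2 × 3, which is not prime, so it is not in L ✗
- (C) aaaaa has length 5, which is prime, so it is in L ✓

Only (C) aaaaa is in L, so it is the only candidate that could play the role of s.
(In a complete proof one picks s in terms of the pumping length p so that |s| ≥ p is guaranteed; a fixed string like aaaaa illustrates the shape of such an s.)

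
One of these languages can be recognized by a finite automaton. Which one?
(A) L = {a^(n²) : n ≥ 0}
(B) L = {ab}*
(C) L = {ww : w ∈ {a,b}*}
(B) {ab}*

(B) L = {ab}* is regular.

This can be recognized by a finite automaton (DFA/NFA).
Regular expressions like {ab}* define regular languages.

The other choices are not regular:
- {a^(n²) : n ≥ 0}: After pumping, length is no longer a perfect square
- {ww : w ∈ {a,b}*}: After pumping, the two halves no longer match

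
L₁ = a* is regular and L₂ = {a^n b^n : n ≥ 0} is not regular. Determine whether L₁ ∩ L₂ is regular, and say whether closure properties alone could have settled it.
Yes — L₁ ∩ L₂ is regular.

A string of a* contains no b's, and the only string of {a^n b^n} with no b's is ε (n = 0). So L₁ ∩ L₂ = {ε}, a finite language, which is regular.

Note that the bare facts "L₁ regular, L₂ non-regular" do not settle the question by themselves: the closure of regular languages under ∪, ∩, complement and difference applies only when BOTH operands are regular. With a non-regular operand the result can come out regular or non-regular depending on the specific languages, so one has to work out L₁ ∩ L₂ for this particular pair, as above.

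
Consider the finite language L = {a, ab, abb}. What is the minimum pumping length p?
p = 4

For a finite language L, the pumping lemma holds vacuously if p > max|s| for s ∈ L.

The longest string in L = {a, ab, abb} has length 3.
If p = 4, then no string s ∈ L has |s| ≥ p, so the condition is vacuously true.

The minimum pumping length is p = 4.

Why no smaller p works: for any p ≤ 3, the longest string s ∈ L has |s| = 3 ≥ p, so it would
have to be pumpable; but pumping up (i = 2, 3, ...) produces ever longer strings, which cannot all lie in the
finite language L. So the pumping property fails for every p ≤ 3.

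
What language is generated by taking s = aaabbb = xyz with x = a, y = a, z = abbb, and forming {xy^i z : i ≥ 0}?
{xy^i z : i ≥ 0} = {a^(2+i) b^3 : i ≥ 0} = {aabbb, aaabbb, aaaabbb, ...}

With x = a, y = a, z = abbb: Starting with aaabbb and pumping the second 'a', we get strings with 2+i a's followed by 3 b's for i = 0, 1, 2, ...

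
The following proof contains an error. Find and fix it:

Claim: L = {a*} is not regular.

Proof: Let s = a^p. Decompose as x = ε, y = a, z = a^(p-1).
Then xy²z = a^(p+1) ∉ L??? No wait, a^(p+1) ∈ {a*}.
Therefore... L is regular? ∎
Error: The proof attempts to show a*  is not regular, but a* IS regular!

Correction: a* is a regular language (recognized by a simple DFA with one accepting state and self-loop on 'a'). The pumping lemma can only prove non-regularity, not regularity. For regular languages, pumping always works.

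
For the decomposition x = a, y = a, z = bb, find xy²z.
aaabb

Given x = 'a', y = 'a', z = 'bb' and i = 2:

xy^2z = x + y·y·...·y (2 times) + z
       = 'a' + 'a'^2 + 'bb'
       = 'a' + 'aa' + 'bb'
       = 'aaabb'

The pumped string is 'aaabb' with length 5.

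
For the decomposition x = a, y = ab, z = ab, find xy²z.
aababab

Given x = 'a', y = 'ab', z = 'ab' and i = 2:

xy^2z = x + y·y·...·y (2 times) + z
       = 'a' + 'ab'^2 + 'ab'
       = 'a' + 'abab' + 'ab'
       = 'aababab'

The pumped string is 'aababab' with length 7.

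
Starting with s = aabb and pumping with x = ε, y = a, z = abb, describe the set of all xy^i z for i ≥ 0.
{xy^i z : i ≥ 0} = {a^(i+1) b^2 : i ≥ 0} = {abb, aabb, aaabb, ...}

With x = ε, y = a, z = abb: Starting with aabb and pumping the first 'a' (z = abb keeps the second 'a'), we get strings with i+1 a's followed by 2 b's for i = 0, 1, 2, ...; note bb is not produced because z always contributes one a.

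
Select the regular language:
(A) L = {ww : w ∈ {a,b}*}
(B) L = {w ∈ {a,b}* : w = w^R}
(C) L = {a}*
(C) {a}*

(C) L = {a}* is regular.

This can be recognized by a finite automaton (DFA/NFA).
Regular expressions like {a}* define regular languages.

The other choices are not regular:
- {ww : w ∈ {a,b}*}: After pumping, the two halves no longer match
- {w ∈ {a,b}* : w = w^R}: After pumping, the string is no longer symmetric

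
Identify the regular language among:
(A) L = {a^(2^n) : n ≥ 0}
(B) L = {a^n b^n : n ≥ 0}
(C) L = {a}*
(C) {a}*

(C) L = {a}* is regular.

This can be recognized by a finite automaton (DFA/NFA).
Regular expressions like {a}* define regular languages.

The other choices are not regular:
- {a^n b^n : n ≥ 0}: After pumping, the number of a's and b's become unequal
- {a^(2^n) : n ≥ 0}: After pumping, length is no longer a power of 2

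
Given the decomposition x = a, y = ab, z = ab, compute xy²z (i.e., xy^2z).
aababab

Given x = 'a', y = 'ab', z = 'ab' and i = 2:

xy^2z = x + y·y·...·y (2 times) + z
       = 'a' + 'ab'^2 + 'ab'
       = 'a' + 'abab' + 'ab'
       = 'aababab'

The pumped string is 'aababab' with length 7.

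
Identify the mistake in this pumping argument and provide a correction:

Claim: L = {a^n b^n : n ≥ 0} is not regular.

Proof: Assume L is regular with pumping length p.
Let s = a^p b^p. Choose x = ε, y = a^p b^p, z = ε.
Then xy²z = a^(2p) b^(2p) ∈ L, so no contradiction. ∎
Error: The decomposition violates |xy| ≤ p. With y = a^p b^p, |xy| = |y| = 2p > p. (The proof also miscomputes xy²z, which would be a^p b^p a^p b^p rather than a^(2p) b^(2p), and it wrongly treats one harmless decomposition as settling the matter — the prover does not get to choose the decomposition.)

Correction: The pumping lemma requires |xy| ≤ p, and the argument must handle every decomposition satisfying |xy| ≤ p, |y| ≥ 1. Since s starts with p a's, any such y consists only of a's, say y = a^k with k ≥ 1. Then xy²z = a^(p+k) b^p has unequal numbers of a's and b's, so xy²z ∉ L — the required contradiction.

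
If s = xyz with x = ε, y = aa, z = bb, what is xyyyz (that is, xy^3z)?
aaaaaabb

Given x = '', y = 'aa', z = 'bb' and i = 3:

xy^3z = x + y·y·...·y (3 times) + z
       = '' + 'aa'^3 + 'bb'
       = '' + 'aaaaaa' + 'bb'
       = 'aaaaaabb'

The pumped string is 'aaaaaabb' with length 8.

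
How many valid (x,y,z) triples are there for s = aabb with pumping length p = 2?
3

For s = 'aabb' with pumping length p = 2:

Constraints: |xy| ≤ 2, |y| > 0

Valid decompositions (|xy| ≤ p, |y| ≥ 1):
  • x='', y='a', z='abb'
  • x='a', y='a', z='bb'
  • x='', y='aa', z='bb'

Total count: 3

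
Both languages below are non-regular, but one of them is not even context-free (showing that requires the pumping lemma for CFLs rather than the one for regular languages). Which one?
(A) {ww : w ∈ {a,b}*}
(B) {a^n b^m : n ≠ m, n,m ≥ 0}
(A) {ww : w ∈ {a,b}*}

(A) {ww : w ∈ {a,b}*} requires the CFL pumping lemma.

- {a^n b^m : n ≠ m, n,m ≥ 0} is context-free (but not regular)
  • Can be shown non-regular with the regular pumping lemma
  • After pumping a's, we can make n = m

- {ww : w ∈ {a,b}*} is NOT context-free
  • Requires the CFL pumping lemma to prove
  • Cannot verify equality of two arbitrary substrings

The CFL pumping lemma is "stronger" in that it can prove non-membership
in the larger class of context-free languages.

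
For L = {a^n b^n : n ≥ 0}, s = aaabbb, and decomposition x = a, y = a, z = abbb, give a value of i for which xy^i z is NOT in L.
i = 0

xy⁰z = a · ε · abbb = aabbb; aabbb has 2 a's and 3 b's; 2 ≠ 3, so it is not in L.
(Other choices also work, e.g. i = 2, 3; only i = 1 is guaranteed to stay in L since xy¹z = s.)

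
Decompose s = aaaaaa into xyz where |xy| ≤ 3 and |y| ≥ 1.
x = '', y = 'aa', z = 'aaaa'

For s = aaaaaa and p = 3, one valid decomposition is:
- x = '' (length 0)
- y = 'aa' (length 2)
- z = 'aaaa' (length 4)

Verification:
- xyz = '' + 'aa' + 'aaaa' = aaaaaa ✓
- |xy| = 2 ≤ 3 ✓
- |y| = 2 > 0 ✓

All pumping lemma constraints are satisfied.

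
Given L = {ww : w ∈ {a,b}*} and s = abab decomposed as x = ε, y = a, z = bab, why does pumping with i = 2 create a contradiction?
xy²z = aabab ∉ L

Pumping with i = 2 replaces y = a by y² = aa:
- Original: s = xyz = abab; abab splits into halves ab · ab, which are equal, so it is in L (w = ab)
- Pumped: xy²z = ε · aa · bab = aabab
- aabab has odd length 5, so it cannot be written as ww and is not in L

The pumping lemma would require xy²z ∈ L, so this decomposition yields a contradiction.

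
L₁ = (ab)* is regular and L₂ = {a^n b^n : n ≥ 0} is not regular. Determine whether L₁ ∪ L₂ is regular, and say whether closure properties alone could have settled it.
No — L₁ ∪ L₂ is not regular.

Let U = (ab)* ∪ {a^n b^n}. If U were regular, then U ∩ aa*bb* would be regular (closure under intersection with a regular language). But (ab)* ∩ aa*bb* = {ab} and {a^n b^n} ∩ aa*bb* = {a^n b^n : n ≥ 1}, so U ∩ aa*bb* = {a^n b^n : n ≥ 1}, which is not regular. Hence U is not regular.

Note that the bare facts "L₁ regular, L₂ non-regular" do not settle the question by themselves: the closure of regular languages under ∪, ∩, complement and difference applies only when BOTH operands are regular. With a non-regular operand the result can come out regular or non-regular depending on the specific languages, so one has to work out L₁ ∪ L₂ for this particular pair, as above.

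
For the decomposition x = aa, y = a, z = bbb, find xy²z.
aaaabbb

Given x = 'aa', y = 'a', z = 'bbb' and i = 2:

xy^2z = x + y·y·...·y (2 times) + z
       = 'aa' + 'a'^2 + 'bbb'
       = 'aa' + 'aa' + 'bbb'
       = 'aaaabbb'

The pumped string is 'aaaabbb' with length 7.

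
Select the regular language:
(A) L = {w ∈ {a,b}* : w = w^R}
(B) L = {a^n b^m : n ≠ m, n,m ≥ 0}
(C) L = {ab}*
(C) {ab}*

(C) L = {ab}* is regular.

This can be recognized by a finite automaton (DFA/NFA).
Regular expressions like {ab}* define regular languages.

The other choices are not regular:
- {a^n b^m : n ≠ m, n,m ≥ 0}: After pumping a's, we can make n = m
- {w ∈ {a,b}* : w = w^R}: After pumping, the string is no longer symmetric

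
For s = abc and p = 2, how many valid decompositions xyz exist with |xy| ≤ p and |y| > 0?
3

For s = 'abc' with pumping length p = 2:

Constraints: |xy| ≤ 2, |y| > 0

Valid decompositions (|xy| ≤ p, |y| ≥ 1):
  • x='', y='a', z='bc'
  • x='a', y='b', z='c'
  • x='', y='ab', z='c'

Total count: 3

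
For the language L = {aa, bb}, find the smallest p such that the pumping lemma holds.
p = 3

For a finite language L, the pumping lemma holds vacuously if p > max|s| for s ∈ L.

The longest string in L = {aa, bb} has length 2.
If p = 3, then no string s ∈ L has |s| ≥ p, so the condition is vacuously true.

The minimum pumping length is p = 3.

Why no smaller p works: for any p ≤ 2, the longest string s ∈ L has |s| = 2 ≥ p, so it would
have to be pumpable; but pumping up (i = 2, 3, ...) produces ever longer strings, which cannot all lie in the
finite language L. So the pumping property fails for every p ≤ 2.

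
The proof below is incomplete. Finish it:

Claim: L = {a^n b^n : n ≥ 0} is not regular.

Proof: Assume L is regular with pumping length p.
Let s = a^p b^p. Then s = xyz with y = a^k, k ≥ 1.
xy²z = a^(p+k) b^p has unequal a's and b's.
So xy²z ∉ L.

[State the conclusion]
This contradicts the pumping lemma for regular languages,
which guarantees xy^i z ∈ L for all i ≥ 0.

Since our assumption that L is regular leads to a contradiction,
we conclude that L = {a^n b^n : n ≥ 0} is NOT regular. ∎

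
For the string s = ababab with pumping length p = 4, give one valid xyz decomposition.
x = 'a', y = 'bab', z = 'ab'

For s = ababab and p = 4, one valid decomposition is:
- x = 'a' (length 1)
- y = 'bab' (length 3)
- z = 'ab' (length 2)

Verification:
- xyz = 'a' + 'bab' + 'ab' = ababab ✓
- |xy| = 4 ≤ 4 ✓
- |y| = 3 > 0 ✓

All pumping lemma constraints are satisfied.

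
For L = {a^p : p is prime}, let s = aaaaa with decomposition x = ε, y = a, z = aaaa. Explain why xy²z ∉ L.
xy²z = aaaaaa ∉ L

Pumping with i = 2 replaces y = a by y² = aa:
- Original: s = xyz = aaaaa; aaaaa has length 5, which is prime, so it is in L
- Pumped: xy²z = ε · aa · aaaa = aaaaaa
- aaaaaa has length 6 = 2 × 3, which is not prime, so it is not in L

The pumping lemma would require xy²z ∈ L, so this decomposition yields a contradiction.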